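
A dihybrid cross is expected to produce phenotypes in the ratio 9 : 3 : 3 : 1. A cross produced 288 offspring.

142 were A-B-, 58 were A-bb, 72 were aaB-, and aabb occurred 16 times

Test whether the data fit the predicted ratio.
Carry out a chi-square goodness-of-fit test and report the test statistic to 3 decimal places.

Ratio total = 16. Expected counts: 288×9/16 = 162, 288×3/16 = 54, 288×3/16 = 54, 288×1/16 = 18.
cat         O        E   (O−E)²/E
A-B-      142      162     2.4691
A-bb       58       54     0.2963
aaB-       72       54     6.0000
aabb       16       18     0.2222
Sum = 8.988

8.988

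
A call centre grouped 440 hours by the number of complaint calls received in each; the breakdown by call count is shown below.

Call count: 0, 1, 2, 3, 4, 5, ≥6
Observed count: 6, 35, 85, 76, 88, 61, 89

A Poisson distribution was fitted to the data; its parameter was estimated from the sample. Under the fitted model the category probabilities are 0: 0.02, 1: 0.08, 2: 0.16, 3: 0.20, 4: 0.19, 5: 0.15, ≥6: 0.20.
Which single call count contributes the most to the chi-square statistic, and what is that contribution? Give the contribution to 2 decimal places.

Expected counts E_i = n·p_i: 440×0.02 = 8.8, 440×0.08 = 35.2, 440×0.16 = 70.4, 440×0.20 = 88, 440×0.19 = 83.6, 440×0.15 = 66, 440×0.20 = 88.
0: (6 − 8.8)²/8.8 = 7.84/8.8 = 0.891
1: (35 − 35.2)²/35.2 = 0.04/35.2 = 0.001
2: (85 − 70.4)²/70.4 = 213.16/70.4 = 3.028
3: (76 − 88)²/88 = 144/88 = 1.636
4: (88 − 83.6)²/83.6 = 19.36/83.6 = 0.232
5: (61 − 66)²/66 = 25/66 = 0.379
≥6: (89 − 88)²/88 = 1/88 = 0.011
The largest term is for 2: 3.03.

2, 3.03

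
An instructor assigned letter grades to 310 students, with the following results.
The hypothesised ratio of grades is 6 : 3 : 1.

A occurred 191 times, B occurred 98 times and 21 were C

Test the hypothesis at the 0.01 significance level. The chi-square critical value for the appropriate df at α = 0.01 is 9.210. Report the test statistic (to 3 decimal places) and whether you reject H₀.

3.629; do not reject

Ratio total = 10. Expected counts: 310×6/10 = 186, 310×3/10 = 93, 310×1/10 = 31.
A: (191 − 186)²/186 = 25/186 = 0.1344
B: (98 − 93)²/93 = 25/93 = 0.2688
C: (21 − 31)²/31 = 100/31 = 3.2258
Sum = 3.629
df = 2. Since 3.629 < 9.210, we do not reject H₀.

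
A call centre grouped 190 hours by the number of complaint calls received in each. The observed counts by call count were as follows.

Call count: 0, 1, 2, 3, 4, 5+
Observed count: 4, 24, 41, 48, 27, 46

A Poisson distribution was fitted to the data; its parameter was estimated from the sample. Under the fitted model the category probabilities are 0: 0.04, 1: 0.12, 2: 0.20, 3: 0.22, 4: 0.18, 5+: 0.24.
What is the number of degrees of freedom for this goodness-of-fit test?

4

There are k = 6 categories and 1 parameter estimated from the data, so df = 6 − 1 − 1 = 4.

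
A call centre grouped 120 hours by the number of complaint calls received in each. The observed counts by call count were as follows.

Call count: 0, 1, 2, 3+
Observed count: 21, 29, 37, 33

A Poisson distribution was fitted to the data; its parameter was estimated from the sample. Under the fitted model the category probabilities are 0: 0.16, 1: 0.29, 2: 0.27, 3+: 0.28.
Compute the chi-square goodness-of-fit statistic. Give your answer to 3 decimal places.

1.799

Expected counts E_i = n·p_i: 120×0.16 = 19.2, 120×0.29 = 34.8, 120×0.27 = 32.4, 120×0.28 = 33.6.
0: (21 − 19.2)²/19.2 = 3.24/19.2 = 0.1688
1: (29 − 34.8)²/34.8 = 33.64/34.8 = 0.9667
2: (37 − 32.4)²/32.4 = 21.16/32.4 = 0.6531
3+: (33 − 33.6)²/33.6 = 0.36/33.6 = 0.0107
Sum = 1.799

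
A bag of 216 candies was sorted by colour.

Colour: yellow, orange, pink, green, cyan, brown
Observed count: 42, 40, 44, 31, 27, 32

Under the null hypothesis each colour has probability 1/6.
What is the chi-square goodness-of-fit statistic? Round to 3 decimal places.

Expected count for each of the 6 categories: 216/6 = 36.
cat         O        E   (O−E)²/E
yellow     42       36     1.0000
orange     40       36     0.4444
pink       44       36     1.7778
green      31       36     0.6944
cyan       27       36     2.2500
brown      32       36     0.4444
Sum = 6.611

6.611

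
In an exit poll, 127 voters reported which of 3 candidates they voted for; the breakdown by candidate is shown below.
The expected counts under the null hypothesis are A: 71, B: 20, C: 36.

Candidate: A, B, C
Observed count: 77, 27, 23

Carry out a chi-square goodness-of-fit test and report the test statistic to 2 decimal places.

7.65

A: (77 − 71)²/71 = 36/71 = 0.507
B: (27 − 20)²/20 = 49/20 = 2.450
C: (23 − 36)²/36 = 169/36 = 4.694
Sum = 7.65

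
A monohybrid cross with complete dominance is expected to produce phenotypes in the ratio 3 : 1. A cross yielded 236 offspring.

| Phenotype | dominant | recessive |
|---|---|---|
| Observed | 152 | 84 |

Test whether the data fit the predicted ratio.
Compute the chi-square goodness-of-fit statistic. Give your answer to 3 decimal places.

Ratio total = 4. Expected counts: 236×3/4 = 177, 236×1/4 = 59.
χ² = (152−177)²/177 + (84−59)²/59
   = 3.5311 + 10.5932
Sum = 14.124

14.124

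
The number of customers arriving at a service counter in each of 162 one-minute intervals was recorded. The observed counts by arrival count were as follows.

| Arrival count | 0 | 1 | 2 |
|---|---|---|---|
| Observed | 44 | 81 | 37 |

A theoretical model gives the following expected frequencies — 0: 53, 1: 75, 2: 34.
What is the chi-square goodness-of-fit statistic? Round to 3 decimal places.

χ² = (44−53)²/53 + (81−75)²/75 + (37−34)²/34
   = 1.5283 + 0.4800 + 0.2647
Sum = 2.273

2.273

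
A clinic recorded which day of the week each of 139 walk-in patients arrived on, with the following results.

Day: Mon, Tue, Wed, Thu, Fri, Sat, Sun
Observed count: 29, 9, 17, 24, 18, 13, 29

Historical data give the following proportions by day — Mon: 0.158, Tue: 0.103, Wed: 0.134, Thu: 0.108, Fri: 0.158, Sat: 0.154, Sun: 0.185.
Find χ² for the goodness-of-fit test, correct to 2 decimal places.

Expected counts E_i = n·p_i: 139×0.158 = 21.962, 139×0.103 = 14.317, 139×0.134 = 18.626, 139×0.108 = 15.012, 139×0.158 = 21.962, 139×0.154 = 21.406, 139×0.185 = 25.715.
χ² = (29−21.962)²/21.962 + (9−14.317)²/14.317 + (17−18.626)²/18.626 + (24−15.012)²/15.012 + (18−21.962)²/21.962 + (13−21.406)²/21.406 + (29−25.715)²/25.715
   = 2.255 + 1.975 + 0.142 + 5.381 + 0.715 + 3.301 + 0.420
Sum = 14.19

14.19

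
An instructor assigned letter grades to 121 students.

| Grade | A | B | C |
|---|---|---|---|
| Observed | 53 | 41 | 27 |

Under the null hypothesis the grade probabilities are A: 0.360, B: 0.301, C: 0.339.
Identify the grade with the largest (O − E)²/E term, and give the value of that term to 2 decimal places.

C, 4.79

Expected counts E_i = n·p_i: 121×0.360 = 43.56, 121×0.301 = 36.421, 121×0.339 = 41.019.
χ² = (53−43.56)²/43.56 + (41−36.421)²/36.421 + (27−41.019)²/41.019
   = 2.046 + 0.576 + 4.791
The largest term is for C: 4.79.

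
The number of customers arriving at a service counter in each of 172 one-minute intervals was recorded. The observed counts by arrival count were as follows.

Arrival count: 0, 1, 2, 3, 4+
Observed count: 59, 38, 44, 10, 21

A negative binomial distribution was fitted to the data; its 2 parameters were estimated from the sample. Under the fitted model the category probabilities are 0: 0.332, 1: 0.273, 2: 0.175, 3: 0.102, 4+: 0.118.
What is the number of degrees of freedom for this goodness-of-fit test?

2

There are k = 5 categories and 2 parameters estimated from the data, so df = 5 − 1 − 2 = 2.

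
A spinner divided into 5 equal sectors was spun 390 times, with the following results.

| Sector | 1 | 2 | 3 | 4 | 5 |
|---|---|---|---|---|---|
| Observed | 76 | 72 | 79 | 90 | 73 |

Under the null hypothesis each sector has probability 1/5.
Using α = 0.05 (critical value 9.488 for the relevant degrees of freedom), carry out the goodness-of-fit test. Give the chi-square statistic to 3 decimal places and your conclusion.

2.692; do not reject

Expected count for each of the 5 categories: 390/5 = 78.
cat         O        E   (O−E)²/E
1          76       78     0.0513
2          72       78     0.4615
3          79       78     0.0128
4          90       78     1.8462
5          73       78     0.3205
Sum = 2.692
df = 4. Since 2.692 < 9.488, we do not reject H₀.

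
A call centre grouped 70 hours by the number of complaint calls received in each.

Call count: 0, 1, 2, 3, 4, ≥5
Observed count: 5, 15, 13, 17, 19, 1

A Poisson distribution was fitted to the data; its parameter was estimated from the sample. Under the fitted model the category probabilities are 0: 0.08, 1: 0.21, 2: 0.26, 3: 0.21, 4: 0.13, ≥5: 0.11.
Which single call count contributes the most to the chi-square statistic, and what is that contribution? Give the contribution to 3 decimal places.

4, 10.770

Expected counts E_i = n·p_i: 70×0.08 = 5.6, 70×0.21 = 14.7, 70×0.26 = 18.2, 70×0.21 = 14.7, 70×0.13 = 9.1, 70×0.11 = 7.7.
0: (5 − 5.6)²/5.6 = 0.36/5.6 = 0.0643
1: (15 − 14.7)²/14.7 = 0.09/14.7 = 0.0061
2: (13 − 18.2)²/18.2 = 27.04/18.2 = 1.4857
3: (17 − 14.7)²/14.7 = 5.29/14.7 = 0.3599
4: (19 − 9.1)²/9.1 = 98.01/9.1 = 10.7703
≥5: (1 − 7.7)²/7.7 = 44.89/7.7 = 5.8299
The largest term is for 4: 10.770.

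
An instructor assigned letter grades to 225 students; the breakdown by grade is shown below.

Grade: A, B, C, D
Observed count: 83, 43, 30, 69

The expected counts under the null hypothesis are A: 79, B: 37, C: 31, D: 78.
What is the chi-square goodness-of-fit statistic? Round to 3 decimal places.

2.246

A: (83 − 79)²/79 = 16/79 = 0.2025
B: (43 − 37)²/37 = 36/37 = 0.9730
C: (30 − 31)²/31 = 1/31 = 0.0323
D: (69 − 78)²/78 = 81/78 = 1.0385
Sum = 2.246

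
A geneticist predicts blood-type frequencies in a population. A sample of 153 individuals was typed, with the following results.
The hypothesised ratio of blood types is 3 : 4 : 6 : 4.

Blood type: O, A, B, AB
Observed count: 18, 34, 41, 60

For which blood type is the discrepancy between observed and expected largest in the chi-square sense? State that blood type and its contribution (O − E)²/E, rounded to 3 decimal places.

AB, 16.000

Ratio total = 17. Expected counts: 153×3/17 = 27, 153×4/17 = 36, 153×6/17 = 54, 153×4/17 = 36.
O: (18 − 27)²/27 = 81/27 = 3.0000
A: (34 − 36)²/36 = 4/36 = 0.1111
B: (41 − 54)²/54 = 169/54 = 3.1296
AB: (60 − 36)²/36 = 576/36 = 16.0000
The largest term is for AB: 16.000.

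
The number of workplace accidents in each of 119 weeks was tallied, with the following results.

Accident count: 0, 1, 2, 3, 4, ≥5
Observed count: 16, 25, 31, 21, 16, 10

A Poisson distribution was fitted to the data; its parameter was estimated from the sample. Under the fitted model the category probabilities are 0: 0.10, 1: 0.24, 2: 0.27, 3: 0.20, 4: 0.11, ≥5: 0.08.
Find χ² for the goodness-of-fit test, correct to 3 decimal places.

2.897

Expected counts E_i = n·p_i: 119×0.10 = 11.9, 119×0.24 = 28.56, 119×0.27 = 32.13, 119×0.20 = 23.8, 119×0.11 = 13.09, 119×0.08 = 9.52.
0: (16 − 11.9)²/11.9 = 16.81/11.9 = 1.4126
1: (25 − 28.56)²/28.56 = 12.6736/28.56 = 0.4438
2: (31 − 32.13)²/32.13 = 1.2769/32.13 = 0.0397
3: (21 − 23.8)²/23.8 = 7.84/23.8 = 0.3294
4: (16 − 13.09)²/13.09 = 8.4681/13.09 = 0.6469
≥5: (10 − 9.52)²/9.52 = 0.2304/9.52 = 0.0242
Sum = 2.897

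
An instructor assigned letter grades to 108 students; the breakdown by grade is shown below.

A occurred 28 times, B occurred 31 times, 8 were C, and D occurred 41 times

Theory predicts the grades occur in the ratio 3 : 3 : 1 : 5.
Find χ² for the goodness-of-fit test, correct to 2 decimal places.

Ratio total = 12. Expected counts: 108×3/12 = 27, 108×3/12 = 27, 108×1/12 = 9, 108×5/12 = 45.
A: (28 − 27)²/27 = 1/27 = 0.037
B: (31 − 27)²/27 = 16/27 = 0.593
C: (8 − 9)²/9 = 1/9 = 0.111
D: (41 − 45)²/45 = 16/45 = 0.356
Sum = 1.10

1.10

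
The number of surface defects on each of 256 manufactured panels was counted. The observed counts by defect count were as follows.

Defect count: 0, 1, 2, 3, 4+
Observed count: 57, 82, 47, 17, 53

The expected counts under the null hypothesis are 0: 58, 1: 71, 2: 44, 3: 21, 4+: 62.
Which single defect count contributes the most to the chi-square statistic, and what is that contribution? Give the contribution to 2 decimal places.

0: (57 − 58)²/58 = 1/58 = 0.017
1: (82 − 71)²/71 = 121/71 = 1.704
2: (47 − 44)²/44 = 9/44 = 0.205
3: (17 − 21)²/21 = 16/21 = 0.762
4+: (53 − 62)²/62 = 81/62 = 1.306
The largest term is for 1: 1.70.

1, 1.70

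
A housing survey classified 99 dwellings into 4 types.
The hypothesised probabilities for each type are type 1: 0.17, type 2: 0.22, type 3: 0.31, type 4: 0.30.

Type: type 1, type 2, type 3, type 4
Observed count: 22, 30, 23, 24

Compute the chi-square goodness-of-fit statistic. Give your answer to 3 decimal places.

Expected counts E_i = n·p_i: 99×0.17 = 16.83, 99×0.22 = 21.78, 99×0.31 = 30.69, 99×0.30 = 29.7.
cat         O        E   (O−E)²/E
type 1     22    16.83     1.5882
type 2     30    21.78     3.1023
type 3     23    30.69     1.9269
type 4     24     29.7     1.0939
Sum = 7.711

7.711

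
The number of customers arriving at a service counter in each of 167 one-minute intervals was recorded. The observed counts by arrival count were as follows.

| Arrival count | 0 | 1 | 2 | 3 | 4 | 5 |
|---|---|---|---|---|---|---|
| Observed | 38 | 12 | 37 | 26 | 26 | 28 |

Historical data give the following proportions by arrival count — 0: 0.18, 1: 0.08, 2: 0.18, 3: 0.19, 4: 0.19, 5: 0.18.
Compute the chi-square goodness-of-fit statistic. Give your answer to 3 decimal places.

Expected counts E_i = n·p_i: 167×0.18 = 30.06, 167×0.08 = 13.36, 167×0.18 = 30.06, 167×0.19 = 31.73, 167×0.19 = 31.73, 167×0.18 = 30.06.
0: (38 − 30.06)²/30.06 = 63.0436/30.06 = 2.0973
1: (12 − 13.36)²/13.36 = 1.8496/13.36 = 0.1384
2: (37 − 30.06)²/30.06 = 48.1636/30.06 = 1.6022
3: (26 − 31.73)²/31.73 = 32.8329/31.73 = 1.0348
4: (26 − 31.73)²/31.73 = 32.8329/31.73 = 1.0348
5: (28 − 30.06)²/30.06 = 4.2436/30.06 = 0.1412
Sum = 6.049

6.049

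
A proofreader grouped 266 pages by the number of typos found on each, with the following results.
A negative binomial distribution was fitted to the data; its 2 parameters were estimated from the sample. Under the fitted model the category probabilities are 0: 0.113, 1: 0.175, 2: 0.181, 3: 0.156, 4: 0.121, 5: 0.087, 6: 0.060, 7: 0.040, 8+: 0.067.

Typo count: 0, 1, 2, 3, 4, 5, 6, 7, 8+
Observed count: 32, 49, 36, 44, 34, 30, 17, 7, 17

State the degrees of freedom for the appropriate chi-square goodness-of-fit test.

There are k = 9 categories and 2 parameters estimated from the data, so df = 9 − 1 − 2 = 6.

6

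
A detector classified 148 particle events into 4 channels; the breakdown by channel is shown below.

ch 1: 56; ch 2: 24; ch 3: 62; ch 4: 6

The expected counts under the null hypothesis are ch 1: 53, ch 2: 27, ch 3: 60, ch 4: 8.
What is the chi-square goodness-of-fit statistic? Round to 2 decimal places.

1.07

cat         O        E   (O−E)²/E
ch 1       56       53      0.170
ch 2       24       27      0.333
ch 3       62       60      0.067
ch 4        6        8      0.500
Sum = 1.07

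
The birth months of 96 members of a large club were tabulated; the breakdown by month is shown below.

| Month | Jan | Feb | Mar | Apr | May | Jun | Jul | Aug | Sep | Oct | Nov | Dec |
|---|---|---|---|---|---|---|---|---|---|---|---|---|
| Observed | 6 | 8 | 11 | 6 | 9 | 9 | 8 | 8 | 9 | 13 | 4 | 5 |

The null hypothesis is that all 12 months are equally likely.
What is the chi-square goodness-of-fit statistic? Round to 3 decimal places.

8.750

Under H₀ each category has probability 1/12, so each expected count is 96/12 = 8.
χ² = (6−8)²/8 + (8−8)²/8 + (11−8)²/8 + (6−8)²/8 + (9−8)²/8 + (9−8)²/8 + (8−8)²/8 + (8−8)²/8 + (9−8)²/8 + (13−8)²/8 + (4−8)²/8 + (5−8)²/8
   = 0.5000 + 0.0000 + 1.1250 + 0.5000 + 0.1250 + 0.1250 + 0.0000 + 0.0000 + 0.1250 + 3.1250 + 2.0000 + 1.1250
Sum = 8.750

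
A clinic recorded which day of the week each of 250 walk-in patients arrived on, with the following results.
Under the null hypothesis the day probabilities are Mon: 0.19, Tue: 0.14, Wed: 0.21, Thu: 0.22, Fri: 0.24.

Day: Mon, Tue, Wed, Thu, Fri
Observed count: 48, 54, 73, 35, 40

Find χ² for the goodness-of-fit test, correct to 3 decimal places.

Expected counts E_i = n·p_i: 250×0.19 = 47.5, 250×0.14 = 35, 250×0.21 = 52.5, 250×0.22 = 55, 250×0.24 = 60.
cat         O        E   (O−E)²/E
Mon        48     47.5     0.0053
Tue        54       35    10.3143
Wed        73     52.5     8.0048
Thu        35       55     7.2727
Fri        40       60     6.6667
Sum = 32.264

32.264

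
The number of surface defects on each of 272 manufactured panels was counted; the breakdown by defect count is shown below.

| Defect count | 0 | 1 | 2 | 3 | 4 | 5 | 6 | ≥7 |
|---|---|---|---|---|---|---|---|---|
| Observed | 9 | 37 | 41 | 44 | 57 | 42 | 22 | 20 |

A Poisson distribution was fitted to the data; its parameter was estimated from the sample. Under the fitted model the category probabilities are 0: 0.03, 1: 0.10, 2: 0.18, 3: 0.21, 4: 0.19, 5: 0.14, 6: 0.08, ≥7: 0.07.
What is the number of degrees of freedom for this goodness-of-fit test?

There are k = 8 categories and 1 parameter estimated from the data, so df = 8 − 1 − 1 = 6.

6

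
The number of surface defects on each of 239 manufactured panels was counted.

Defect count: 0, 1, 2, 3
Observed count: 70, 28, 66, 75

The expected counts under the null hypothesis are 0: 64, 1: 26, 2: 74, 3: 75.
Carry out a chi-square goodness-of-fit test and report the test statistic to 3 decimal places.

1.581

χ² = (70−64)²/64 + (28−26)²/26 + (66−74)²/74 + (75−75)²/75
   = 0.5625 + 0.1538 + 0.8649 + 0.0000
Sum = 1.581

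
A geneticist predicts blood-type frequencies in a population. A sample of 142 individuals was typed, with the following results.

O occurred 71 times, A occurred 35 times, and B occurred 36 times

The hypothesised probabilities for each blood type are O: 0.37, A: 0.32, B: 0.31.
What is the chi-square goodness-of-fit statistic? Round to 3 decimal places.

10.346

Expected counts E_i = n·p_i: 142×0.37 = 52.54, 142×0.32 = 45.44, 142×0.31 = 44.02.
χ² = (71−52.54)²/52.54 + (35−45.44)²/45.44 + (36−44.02)²/44.02
   = 6.4859 + 2.3986 + 1.4612
Sum = 10.346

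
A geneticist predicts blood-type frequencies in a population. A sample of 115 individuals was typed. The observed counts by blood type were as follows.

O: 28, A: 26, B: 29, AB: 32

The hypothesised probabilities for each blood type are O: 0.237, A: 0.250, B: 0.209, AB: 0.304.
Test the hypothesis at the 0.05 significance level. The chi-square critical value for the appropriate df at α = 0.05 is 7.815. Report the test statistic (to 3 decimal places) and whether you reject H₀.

1.560; do not reject

Expected counts E_i = n·p_i: 115×0.237 = 27.255, 115×0.250 = 28.75, 115×0.209 = 24.035, 115×0.304 = 34.96.
O: (28 − 27.255)²/27.255 = 0.555025/27.255 = 0.0204
A: (26 − 28.75)²/28.75 = 7.5625/28.75 = 0.2630
B: (29 − 24.035)²/24.035 = 24.651225/24.035 = 1.0256
AB: (32 − 34.96)²/34.96 = 8.7616/34.96 = 0.2506
Sum = 1.560
df = 3. Since 1.560 < 7.815, we do not reject H₀.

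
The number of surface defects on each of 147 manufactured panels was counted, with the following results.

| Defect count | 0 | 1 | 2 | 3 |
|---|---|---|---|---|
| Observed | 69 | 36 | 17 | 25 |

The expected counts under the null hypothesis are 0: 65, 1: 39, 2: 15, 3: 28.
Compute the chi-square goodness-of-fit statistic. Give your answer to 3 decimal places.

1.065

cat         O        E   (O−E)²/E
0          69       65     0.2462
1          36       39     0.2308
2          17       15     0.2667
3          25       28     0.3214
Sum = 1.065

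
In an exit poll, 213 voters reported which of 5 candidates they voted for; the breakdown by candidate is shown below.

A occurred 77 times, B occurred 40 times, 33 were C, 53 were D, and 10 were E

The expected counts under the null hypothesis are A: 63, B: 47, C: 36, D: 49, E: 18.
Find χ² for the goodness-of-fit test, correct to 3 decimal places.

8.286

A: (77 − 63)²/63 = 196/63 = 3.1111
B: (40 − 47)²/47 = 49/47 = 1.0426
C: (33 − 36)²/36 = 9/36 = 0.2500
D: (53 − 49)²/49 = 16/49 = 0.3265
E: (10 − 18)²/18 = 64/18 = 3.5556
Sum = 8.286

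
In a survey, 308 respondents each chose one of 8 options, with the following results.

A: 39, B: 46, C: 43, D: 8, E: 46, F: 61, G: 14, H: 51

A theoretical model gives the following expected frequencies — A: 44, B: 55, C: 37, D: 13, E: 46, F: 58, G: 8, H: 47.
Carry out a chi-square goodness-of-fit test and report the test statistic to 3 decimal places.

9.933

cat         O        E   (O−E)²/E
A          39       44     0.5682
B          46       55     1.4727
C          43       37     0.9730
D           8       13     1.9231
E          46       46     0.0000
F          61       58     0.1552
G          14        8     4.5000
H          51       47     0.3404
Sum = 9.933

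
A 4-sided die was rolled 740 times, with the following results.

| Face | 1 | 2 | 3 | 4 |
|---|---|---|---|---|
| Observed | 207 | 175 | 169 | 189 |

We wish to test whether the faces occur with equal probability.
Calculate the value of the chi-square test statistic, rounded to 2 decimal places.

4.63

Expected count for each of the 4 categories: 740/4 = 185.
cat         O        E   (O−E)²/E
1         207      185      2.616
2         175      185      0.541
3         169      185      1.384
4         189      185      0.086
Sum = 4.63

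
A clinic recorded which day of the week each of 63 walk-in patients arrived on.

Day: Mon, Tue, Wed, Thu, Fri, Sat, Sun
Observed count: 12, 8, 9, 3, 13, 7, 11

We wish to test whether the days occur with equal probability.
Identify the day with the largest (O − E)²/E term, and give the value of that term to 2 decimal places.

Thu, 4.00

Under H₀ each category has probability 1/7, so each expected count is 63/7 = 9.
Mon: (12 − 9)²/9 = 9/9 = 1.000
Tue: (8 − 9)²/9 = 1/9 = 0.111
Wed: (9 − 9)²/9 = 0/9 = 0.000
Thu: (3 − 9)²/9 = 36/9 = 4.000
Fri: (13 − 9)²/9 = 16/9 = 1.778
Sat: (7 − 9)²/9 = 4/9 = 0.444
Sun: (11 − 9)²/9 = 4/9 = 0.444
The largest term is for Thu: 4.00.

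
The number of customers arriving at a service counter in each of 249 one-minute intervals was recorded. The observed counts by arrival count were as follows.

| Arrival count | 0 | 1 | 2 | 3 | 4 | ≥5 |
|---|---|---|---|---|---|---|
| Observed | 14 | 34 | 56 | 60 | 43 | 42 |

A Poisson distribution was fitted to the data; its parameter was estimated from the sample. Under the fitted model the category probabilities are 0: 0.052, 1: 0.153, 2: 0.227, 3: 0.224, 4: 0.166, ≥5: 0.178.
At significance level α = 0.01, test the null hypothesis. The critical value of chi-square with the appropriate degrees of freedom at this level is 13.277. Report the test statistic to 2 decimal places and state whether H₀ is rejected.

Expected counts E_i = n·p_i: 249×0.052 = 12.948, 249×0.153 = 38.097, 249×0.227 = 56.523, 249×0.224 = 55.776, 249×0.166 = 41.334, 249×0.178 = 44.322.
χ² = (14−12.948)²/12.948 + (34−38.097)²/38.097 + (56−56.523)²/56.523 + (60−55.776)²/55.776 + (43−41.334)²/41.334 + (42−44.322)²/44.322
   = 0.085 + 0.441 + 0.005 + 0.320 + 0.067 + 0.122
Sum = 1.04
df = 4. Since 1.04 < 13.277, we do not reject H₀.

1.04; do not reject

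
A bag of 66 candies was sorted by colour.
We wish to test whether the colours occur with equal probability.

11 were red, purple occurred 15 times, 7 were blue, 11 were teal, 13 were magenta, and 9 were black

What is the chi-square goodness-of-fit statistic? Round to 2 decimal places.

Expected count for each of the 6 categories: 66/6 = 11.
χ² = (11−11)²/11 + (15−11)²/11 + (7−11)²/11 + (11−11)²/11 + (13−11)²/11 + (9−11)²/11
   = 0.000 + 1.455 + 1.455 + 0.000 + 0.364 + 0.364
Sum = 3.64

3.64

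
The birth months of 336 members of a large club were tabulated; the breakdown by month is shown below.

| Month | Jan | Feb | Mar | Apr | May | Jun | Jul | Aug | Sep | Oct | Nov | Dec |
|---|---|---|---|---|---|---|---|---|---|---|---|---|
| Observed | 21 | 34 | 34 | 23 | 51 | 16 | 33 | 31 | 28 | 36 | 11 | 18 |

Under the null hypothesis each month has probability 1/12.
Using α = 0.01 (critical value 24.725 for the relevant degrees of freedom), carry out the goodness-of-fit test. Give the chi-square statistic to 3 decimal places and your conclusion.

Under H₀ each category has probability 1/12, so each expected count is 336/12 = 28.
χ² = (21−28)²/28 + (34−28)²/28 + (34−28)²/28 + (23−28)²/28 + (51−28)²/28 + (16−28)²/28 + (33−28)²/28 + (31−28)²/28 + (28−28)²/28 + (36−28)²/28 + (11−28)²/28 + (18−28)²/28
   = 1.7500 + 1.2857 + 1.2857 + 0.8929 + 18.8929 + 5.1429 + 0.8929 + 0.3214 + 0.0000 + 2.2857 + 10.3214 + 3.5714
Sum = 46.643
df = 11. Since 46.643 > 24.725, we reject H₀.

46.643; reject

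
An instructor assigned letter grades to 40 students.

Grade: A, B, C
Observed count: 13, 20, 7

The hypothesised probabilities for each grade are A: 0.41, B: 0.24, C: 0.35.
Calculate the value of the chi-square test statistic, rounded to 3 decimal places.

15.472

Expected counts E_i = n·p_i: 40×0.41 = 16.4, 40×0.24 = 9.6, 40×0.35 = 14.
cat         O        E   (O−E)²/E
A          13     16.4     0.7049
B          20      9.6    11.2667
C           7       14     3.5000
Sum = 15.472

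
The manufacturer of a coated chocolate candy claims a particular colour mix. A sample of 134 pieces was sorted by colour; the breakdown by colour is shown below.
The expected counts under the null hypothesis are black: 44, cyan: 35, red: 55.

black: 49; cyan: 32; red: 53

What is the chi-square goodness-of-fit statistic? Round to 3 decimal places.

0.898

χ² = (49−44)²/44 + (32−35)²/35 + (53−55)²/55
   = 0.5682 + 0.2571 + 0.0727
Sum = 0.898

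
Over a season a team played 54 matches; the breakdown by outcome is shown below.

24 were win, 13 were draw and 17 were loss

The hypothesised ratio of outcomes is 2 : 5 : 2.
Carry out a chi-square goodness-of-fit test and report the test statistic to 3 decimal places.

Ratio total = 9. Expected counts: 54×2/9 = 12, 54×5/9 = 30, 54×2/9 = 12.
χ² = (24−12)²/12 + (13−30)²/30 + (17−12)²/12
   = 12.0000 + 9.6333 + 2.0833
Sum = 23.717

23.717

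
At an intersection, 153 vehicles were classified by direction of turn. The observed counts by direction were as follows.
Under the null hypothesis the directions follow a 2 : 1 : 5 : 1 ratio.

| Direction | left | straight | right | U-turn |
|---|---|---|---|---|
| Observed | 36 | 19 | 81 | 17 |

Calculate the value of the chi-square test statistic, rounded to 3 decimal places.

Ratio total = 9. Expected counts: 153×2/9 = 34, 153×1/9 = 17, 153×5/9 = 85, 153×1/9 = 17.
cat           O        E   (O−E)²/E
left         36       34     0.1176
straight     19       17     0.2353
right        81       85     0.1882
U-turn       17       17     0.0000
Sum = 0.541

0.541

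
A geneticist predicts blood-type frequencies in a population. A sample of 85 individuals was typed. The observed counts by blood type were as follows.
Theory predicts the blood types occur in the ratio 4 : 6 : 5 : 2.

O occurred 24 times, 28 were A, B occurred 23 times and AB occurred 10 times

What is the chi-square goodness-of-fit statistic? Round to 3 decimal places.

Ratio total = 17. Expected counts: 85×4/17 = 20, 85×6/17 = 30, 85×5/17 = 25, 85×2/17 = 10.
O: (24 − 20)²/20 = 16/20 = 0.8000
A: (28 − 30)²/30 = 4/30 = 0.1333
B: (23 − 25)²/25 = 4/25 = 0.1600
AB: (10 − 10)²/10 = 0/10 = 0.0000
Sum = 1.093

1.093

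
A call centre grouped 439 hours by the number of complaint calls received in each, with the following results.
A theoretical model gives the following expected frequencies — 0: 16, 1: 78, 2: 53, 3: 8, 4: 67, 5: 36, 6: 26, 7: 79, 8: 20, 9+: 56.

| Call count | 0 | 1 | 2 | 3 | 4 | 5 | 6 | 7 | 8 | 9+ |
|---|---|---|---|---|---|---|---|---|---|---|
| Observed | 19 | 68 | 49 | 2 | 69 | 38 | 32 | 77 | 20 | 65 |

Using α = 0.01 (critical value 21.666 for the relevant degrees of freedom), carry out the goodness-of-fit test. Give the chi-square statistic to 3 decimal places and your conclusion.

9.699; do not reject

0: (19 − 16)²/16 = 9/16 = 0.5625
1: (68 − 78)²/78 = 100/78 = 1.2821
2: (49 − 53)²/53 = 16/53 = 0.3019
3: (2 − 8)²/8 = 36/8 = 4.5000
4: (69 − 67)²/67 = 4/67 = 0.0597
5: (38 − 36)²/36 = 4/36 = 0.1111
6: (32 − 26)²/26 = 36/26 = 1.3846
7: (77 − 79)²/79 = 4/79 = 0.0506
8: (20 − 20)²/20 = 0/20 = 0.0000
9+: (65 − 56)²/56 = 81/56 = 1.4464
Sum = 9.699
df = 9. Since 9.699 < 21.666, we do not reject H₀.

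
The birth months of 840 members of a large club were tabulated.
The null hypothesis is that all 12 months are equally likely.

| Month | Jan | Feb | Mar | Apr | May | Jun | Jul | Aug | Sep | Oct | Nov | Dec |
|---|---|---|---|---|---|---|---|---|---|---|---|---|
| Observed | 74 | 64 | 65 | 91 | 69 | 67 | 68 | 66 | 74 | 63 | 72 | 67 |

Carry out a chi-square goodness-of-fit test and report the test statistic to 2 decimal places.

8.94

Under H₀ each category has probability 1/12, so each expected count is 840/12 = 70.
Jan: (74 − 70)²/70 = 16/70 = 0.229
Feb: (64 − 70)²/70 = 36/70 = 0.514
Mar: (65 − 70)²/70 = 25/70 = 0.357
Apr: (91 − 70)²/70 = 441/70 = 6.300
May: (69 − 70)²/70 = 1/70 = 0.014
Jun: (67 − 70)²/70 = 9/70 = 0.129
Jul: (68 − 70)²/70 = 4/70 = 0.057
Aug: (66 − 70)²/70 = 16/70 = 0.229
Sep: (74 − 70)²/70 = 16/70 = 0.229
Oct: (63 − 70)²/70 = 49/70 = 0.700
Nov: (72 − 70)²/70 = 4/70 = 0.057
Dec: (67 − 70)²/70 = 9/70 = 0.129
Sum = 8.94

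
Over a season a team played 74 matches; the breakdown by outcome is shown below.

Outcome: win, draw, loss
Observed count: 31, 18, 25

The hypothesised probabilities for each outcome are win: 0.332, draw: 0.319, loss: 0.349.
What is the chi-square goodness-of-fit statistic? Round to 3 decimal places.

3.042

Expected counts E_i = n·p_i: 74×0.332 = 24.568, 74×0.319 = 23.606, 74×0.349 = 25.826.
χ² = (31−24.568)²/24.568 + (18−23.606)²/23.606 + (25−25.826)²/25.826
   = 1.6839 + 1.3313 + 0.0264
Sum = 3.042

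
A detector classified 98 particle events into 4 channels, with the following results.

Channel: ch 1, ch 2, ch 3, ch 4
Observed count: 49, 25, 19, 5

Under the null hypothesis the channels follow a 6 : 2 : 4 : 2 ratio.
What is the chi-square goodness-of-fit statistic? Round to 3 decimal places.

Ratio total = 14. Expected counts: 98×6/14 = 42, 98×2/14 = 14, 98×4/14 = 28, 98×2/14 = 14.
ch 1: (49 − 42)²/42 = 49/42 = 1.1667
ch 2: (25 − 14)²/14 = 121/14 = 8.6429
ch 3: (19 − 28)²/28 = 81/28 = 2.8929
ch 4: (5 − 14)²/14 = 81/14 = 5.7857
Sum = 18.488

18.488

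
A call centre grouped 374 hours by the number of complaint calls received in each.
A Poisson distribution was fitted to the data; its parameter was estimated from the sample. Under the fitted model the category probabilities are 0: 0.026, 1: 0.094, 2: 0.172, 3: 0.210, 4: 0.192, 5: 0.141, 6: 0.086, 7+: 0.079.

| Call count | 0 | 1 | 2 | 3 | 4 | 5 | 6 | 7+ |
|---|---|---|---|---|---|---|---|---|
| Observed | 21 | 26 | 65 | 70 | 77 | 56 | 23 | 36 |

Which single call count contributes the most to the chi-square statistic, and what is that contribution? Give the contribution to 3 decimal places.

Expected counts E_i = n·p_i: 374×0.026 = 9.724, 374×0.094 = 35.156, 374×0.172 = 64.328, 374×0.210 = 78.54, 374×0.192 = 71.808, 374×0.141 = 52.734, 374×0.086 = 32.164, 374×0.079 = 29.546.
χ² = (21−9.724)²/9.724 + (26−35.156)²/35.156 + (65−64.328)²/64.328 + (70−78.54)²/78.54 + (77−71.808)²/71.808 + (56−52.734)²/52.734 + (23−32.164)²/32.164 + (36−29.546)²/29.546
   = 13.0757 + 2.3846 + 0.0070 + 0.9286 + 0.3754 + 0.2023 + 2.6110 + 1.4098
The largest term is for 0: 13.076.

0, 13.076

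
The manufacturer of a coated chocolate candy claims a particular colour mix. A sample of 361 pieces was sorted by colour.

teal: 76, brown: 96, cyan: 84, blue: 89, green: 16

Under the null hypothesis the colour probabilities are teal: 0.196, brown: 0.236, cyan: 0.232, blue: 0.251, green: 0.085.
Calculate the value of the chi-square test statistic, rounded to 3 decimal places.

Expected counts E_i = n·p_i: 361×0.196 = 70.756, 361×0.236 = 85.196, 361×0.232 = 83.752, 361×0.251 = 90.611, 361×0.085 = 30.685.
cat         O        E   (O−E)²/E
teal       76   70.756     0.3887
brown      96   85.196     1.3701
cyan       84   83.752     0.0007
blue       89   90.611     0.0286
green      16   30.685     7.0278
Sum = 8.816

8.816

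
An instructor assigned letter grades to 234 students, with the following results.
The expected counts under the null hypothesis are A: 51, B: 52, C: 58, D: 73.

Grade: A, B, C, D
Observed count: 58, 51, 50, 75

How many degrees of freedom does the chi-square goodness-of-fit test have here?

There are k = 4 categories and no parameters were estimated from the data, so df = 4 − 1 = 3.

3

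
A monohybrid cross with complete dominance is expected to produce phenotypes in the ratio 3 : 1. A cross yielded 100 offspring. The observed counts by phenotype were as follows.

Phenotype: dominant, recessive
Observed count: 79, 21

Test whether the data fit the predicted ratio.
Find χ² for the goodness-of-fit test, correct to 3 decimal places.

0.853

Ratio total = 4. Expected counts: 100×3/4 = 75, 100×1/4 = 25.
dominant: (79 − 75)²/75 = 16/75 = 0.2133
recessive: (21 − 25)²/25 = 16/25 = 0.6400
Sum = 0.853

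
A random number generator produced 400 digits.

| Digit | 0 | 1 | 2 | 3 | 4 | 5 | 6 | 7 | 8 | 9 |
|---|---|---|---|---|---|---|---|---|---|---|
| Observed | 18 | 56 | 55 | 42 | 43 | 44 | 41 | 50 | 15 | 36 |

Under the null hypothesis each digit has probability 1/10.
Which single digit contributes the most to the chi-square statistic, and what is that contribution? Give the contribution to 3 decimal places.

Expected count for each of the 10 categories: 400/10 = 40.
0: (18 − 40)²/40 = 484/40 = 12.1000
1: (56 − 40)²/40 = 256/40 = 6.4000
2: (55 − 40)²/40 = 225/40 = 5.6250
3: (42 − 40)²/40 = 4/40 = 0.1000
4: (43 − 40)²/40 = 9/40 = 0.2250
5: (44 − 40)²/40 = 16/40 = 0.4000
6: (41 − 40)²/40 = 1/40 = 0.0250
7: (50 − 40)²/40 = 100/40 = 2.5000
8: (15 − 40)²/40 = 625/40 = 15.6250
9: (36 − 40)²/40 = 16/40 = 0.4000
The largest term is for 8: 15.625.

8, 15.625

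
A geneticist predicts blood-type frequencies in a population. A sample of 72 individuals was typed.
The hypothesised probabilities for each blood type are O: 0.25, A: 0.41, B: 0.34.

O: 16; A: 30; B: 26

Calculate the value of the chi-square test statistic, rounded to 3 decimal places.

Expected counts E_i = n·p_i: 72×0.25 = 18, 72×0.41 = 29.52, 72×0.34 = 24.48.
χ² = (16−18)²/18 + (30−29.52)²/29.52 + (26−24.48)²/24.48
   = 0.2222 + 0.0078 + 0.0944
Sum = 0.324

0.324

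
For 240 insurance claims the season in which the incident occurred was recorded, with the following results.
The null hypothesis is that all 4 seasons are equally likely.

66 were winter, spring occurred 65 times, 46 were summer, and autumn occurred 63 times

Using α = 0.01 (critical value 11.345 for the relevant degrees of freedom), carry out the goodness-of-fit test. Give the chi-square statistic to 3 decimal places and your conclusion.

Under H₀ each category has probability 1/4, so each expected count is 240/4 = 60.
winter: (66 − 60)²/60 = 36/60 = 0.6000
spring: (65 − 60)²/60 = 25/60 = 0.4167
summer: (46 − 60)²/60 = 196/60 = 3.2667
autumn: (63 − 60)²/60 = 9/60 = 0.1500
Sum = 4.433
df = 3. Since 4.433 < 11.345, we do not reject H₀.

4.433; do not reject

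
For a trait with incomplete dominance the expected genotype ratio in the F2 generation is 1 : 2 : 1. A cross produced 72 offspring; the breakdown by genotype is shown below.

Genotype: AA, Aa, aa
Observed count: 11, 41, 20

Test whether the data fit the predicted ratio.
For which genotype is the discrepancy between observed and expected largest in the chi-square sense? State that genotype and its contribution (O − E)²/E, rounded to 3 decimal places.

Ratio total = 4. Expected counts: 72×1/4 = 18, 72×2/4 = 36, 72×1/4 = 18.
cat         O        E   (O−E)²/E
AA         11       18     2.7222
Aa         41       36     0.6944
aa         20       18     0.2222
The largest term is for AA: 2.722.

AA, 2.722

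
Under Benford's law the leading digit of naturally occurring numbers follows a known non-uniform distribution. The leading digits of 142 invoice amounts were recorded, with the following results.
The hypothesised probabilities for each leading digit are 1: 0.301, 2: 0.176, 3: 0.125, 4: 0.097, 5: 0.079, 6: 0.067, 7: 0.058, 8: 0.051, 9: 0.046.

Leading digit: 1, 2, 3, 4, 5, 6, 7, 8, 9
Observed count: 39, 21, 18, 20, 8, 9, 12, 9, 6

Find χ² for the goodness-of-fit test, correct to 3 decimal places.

6.924

Expected counts E_i = n·p_i: 142×0.301 = 42.742, 142×0.176 = 24.992, 142×0.125 = 17.75, 142×0.097 = 13.774, 142×0.079 = 11.218, 142×0.067 = 9.514, 142×0.058 = 8.236, 142×0.051 = 7.242, 142×0.046 = 6.532.
1: (39 − 42.742)²/42.742 = 14.002564/42.742 = 0.3276
2: (21 − 24.992)²/24.992 = 15.936064/24.992 = 0.6376
3: (18 − 17.75)²/17.75 = 0.0625/17.75 = 0.0035
4: (20 − 13.774)²/13.774 = 38.763076/13.774 = 2.8142
5: (8 − 11.218)²/11.218 = 10.355524/11.218 = 0.9231
6: (9 − 9.514)²/9.514 = 0.264196/9.514 = 0.0278
7: (12 − 8.236)²/8.236 = 14.167696/8.236 = 1.7202
8: (9 − 7.242)²/7.242 = 3.090564/7.242 = 0.4268
9: (6 − 6.532)²/6.532 = 0.283024/6.532 = 0.0433
Sum = 6.924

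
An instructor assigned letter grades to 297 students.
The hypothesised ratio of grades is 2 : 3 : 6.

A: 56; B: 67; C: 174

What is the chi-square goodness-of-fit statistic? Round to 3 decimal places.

Ratio total = 11. Expected counts: 297×2/11 = 54, 297×3/11 = 81, 297×6/11 = 162.
cat         O        E   (O−E)²/E
A          56       54     0.0741
B          67       81     2.4198
C         174      162     0.8889
Sum = 3.383

3.383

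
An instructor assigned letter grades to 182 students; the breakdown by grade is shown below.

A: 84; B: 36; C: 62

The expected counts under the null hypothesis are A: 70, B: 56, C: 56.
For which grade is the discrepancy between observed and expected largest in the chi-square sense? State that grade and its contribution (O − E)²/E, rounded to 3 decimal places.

B, 7.143

χ² = (84−70)²/70 + (36−56)²/56 + (62−56)²/56
   = 2.8000 + 7.1429 + 0.6429
The largest term is for B: 7.143.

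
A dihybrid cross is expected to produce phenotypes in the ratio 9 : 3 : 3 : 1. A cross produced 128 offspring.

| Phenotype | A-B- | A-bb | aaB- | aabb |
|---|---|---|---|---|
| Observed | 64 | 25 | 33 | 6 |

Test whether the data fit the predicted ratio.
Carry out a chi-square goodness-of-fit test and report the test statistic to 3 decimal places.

4.806

Ratio total = 16. Expected counts: 128×9/16 = 72, 128×3/16 = 24, 128×3/16 = 24, 128×1/16 = 8.
cat         O        E   (O−E)²/E
A-B-       64       72     0.8889
A-bb       25       24     0.0417
aaB-       33       24     3.3750
aabb        6        8     0.5000
Sum = 4.806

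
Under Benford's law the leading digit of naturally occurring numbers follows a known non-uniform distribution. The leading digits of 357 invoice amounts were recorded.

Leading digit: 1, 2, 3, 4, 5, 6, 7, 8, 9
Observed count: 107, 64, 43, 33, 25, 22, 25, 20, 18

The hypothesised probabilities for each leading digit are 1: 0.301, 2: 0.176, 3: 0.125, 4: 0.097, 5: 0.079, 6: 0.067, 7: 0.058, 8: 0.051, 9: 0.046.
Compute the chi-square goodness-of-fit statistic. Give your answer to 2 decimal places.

Expected counts E_i = n·p_i: 357×0.301 = 107.457, 357×0.176 = 62.832, 357×0.125 = 44.625, 357×0.097 = 34.629, 357×0.079 = 28.203, 357×0.067 = 23.919, 357×0.058 = 20.706, 357×0.051 = 18.207, 357×0.046 = 16.422.
1: (107 − 107.457)²/107.457 = 0.208849/107.457 = 0.002
2: (64 − 62.832)²/62.832 = 1.364224/62.832 = 0.022
3: (43 − 44.625)²/44.625 = 2.640625/44.625 = 0.059
4: (33 − 34.629)²/34.629 = 2.653641/34.629 = 0.077
5: (25 − 28.203)²/28.203 = 10.259209/28.203 = 0.364
6: (22 − 23.919)²/23.919 = 3.682561/23.919 = 0.154
7: (25 − 20.706)²/20.706 = 18.438436/20.706 = 0.890
8: (20 − 18.207)²/18.207 = 3.214849/18.207 = 0.177
9: (18 − 16.422)²/16.422 = 2.490084/16.422 = 0.152
Sum = 1.90

1.90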